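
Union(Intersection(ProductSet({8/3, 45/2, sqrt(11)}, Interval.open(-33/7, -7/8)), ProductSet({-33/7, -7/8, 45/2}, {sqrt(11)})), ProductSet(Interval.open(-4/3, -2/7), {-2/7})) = ProductSet(Interval.open(-4/3, -2/7), {-2/7})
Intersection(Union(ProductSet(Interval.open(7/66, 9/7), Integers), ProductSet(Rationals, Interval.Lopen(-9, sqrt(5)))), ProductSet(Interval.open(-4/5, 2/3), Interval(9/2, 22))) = ProductSet(Interval.open(7/66, 2/3), Range(5, 23, 1))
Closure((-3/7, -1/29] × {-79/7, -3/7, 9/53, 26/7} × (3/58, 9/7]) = [-3/7, -1/29] × {-79/7, -3/7, 9/53, 26/7} × [3/58, 9/7]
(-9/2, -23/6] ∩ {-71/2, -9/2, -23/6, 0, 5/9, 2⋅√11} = {-23/6}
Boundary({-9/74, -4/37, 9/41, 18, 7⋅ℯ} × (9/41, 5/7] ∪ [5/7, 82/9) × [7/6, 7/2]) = ({5/7, 82/9} × [7/6, 7/2]) ∪ ([5/7, 82/9] × {7/6, 7/2}) ∪ ({-9/74, -4/37, 9/41, 18, 7⋅ℯ} × [9/41, 5/7])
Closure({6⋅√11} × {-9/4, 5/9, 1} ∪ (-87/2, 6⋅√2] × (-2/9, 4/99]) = ({6⋅√11} × {-9/4, 5/9, 1}) ∪ ({-87/2, 6⋅√2} × [-2/9, 4/99]) ∪ ([-87/2, 6⋅√2] × {-2/9, 4/99}) ∪ ((-87/2, 6⋅√2] × (-2/9, 4/99])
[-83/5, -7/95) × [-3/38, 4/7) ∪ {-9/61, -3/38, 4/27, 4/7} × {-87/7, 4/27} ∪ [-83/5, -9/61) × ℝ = ([-83/5, -9/61) × ℝ) ∪ ({-9/61, -3/38, 4/27, 4/7} × {-87/7, 4/27}) ∪ ([-83/5, -7/95) × [-3/38, 4/7))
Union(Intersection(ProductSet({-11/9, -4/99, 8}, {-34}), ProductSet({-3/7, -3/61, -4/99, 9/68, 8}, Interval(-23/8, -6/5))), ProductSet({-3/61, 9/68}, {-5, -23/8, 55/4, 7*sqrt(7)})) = ProductSet({-3/61, 9/68}, {-5, -23/8, 55/4, 7*sqrt(7)})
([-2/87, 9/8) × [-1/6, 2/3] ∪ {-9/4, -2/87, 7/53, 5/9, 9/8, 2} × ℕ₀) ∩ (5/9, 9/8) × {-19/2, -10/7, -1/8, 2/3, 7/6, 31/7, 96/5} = (5/9, 9/8) × {-1/8, 2/3}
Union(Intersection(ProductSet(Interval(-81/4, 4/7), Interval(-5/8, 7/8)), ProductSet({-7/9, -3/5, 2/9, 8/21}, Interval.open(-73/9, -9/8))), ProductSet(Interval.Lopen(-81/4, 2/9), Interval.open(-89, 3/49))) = ProductSet(Interval.Lopen(-81/4, 2/9), Interval.open(-89, 3/49))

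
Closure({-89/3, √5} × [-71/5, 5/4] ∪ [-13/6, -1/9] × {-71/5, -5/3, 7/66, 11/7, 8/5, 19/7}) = ({-89/3, √5} × [-71/5, 5/4]) ∪ ([-13/6, -1/9] × {-71/5, -5/3, 7/66, 11/7, 8/5, 19/7})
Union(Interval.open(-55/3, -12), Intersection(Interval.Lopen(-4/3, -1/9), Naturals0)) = Interval.open(-55/3, -12)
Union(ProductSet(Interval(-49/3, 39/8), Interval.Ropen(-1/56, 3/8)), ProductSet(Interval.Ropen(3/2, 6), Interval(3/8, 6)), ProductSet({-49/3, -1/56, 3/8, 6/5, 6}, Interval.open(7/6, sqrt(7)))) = Union(ProductSet({-49/3, -1/56, 3/8, 6/5, 6}, Interval.open(7/6, sqrt(7))), ProductSet(Interval(-49/3, 39/8), Interval.Ropen(-1/56, 3/8)), ProductSet(Interval.Ropen(3/2, 6), Interval(3/8, 6)))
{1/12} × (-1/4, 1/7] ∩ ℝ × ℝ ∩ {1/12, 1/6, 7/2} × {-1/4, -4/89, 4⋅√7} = {1/12} × {-4/89}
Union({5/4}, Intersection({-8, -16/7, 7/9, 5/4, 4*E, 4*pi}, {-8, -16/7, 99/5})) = {-8, -16/7, 5/4}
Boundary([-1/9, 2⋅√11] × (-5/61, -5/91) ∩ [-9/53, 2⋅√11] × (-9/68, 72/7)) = ({-1/9, 2⋅√11} × [-5/61, -5/91]) ∪ ([-1/9, 2⋅√11] × {-5/61, -5/91})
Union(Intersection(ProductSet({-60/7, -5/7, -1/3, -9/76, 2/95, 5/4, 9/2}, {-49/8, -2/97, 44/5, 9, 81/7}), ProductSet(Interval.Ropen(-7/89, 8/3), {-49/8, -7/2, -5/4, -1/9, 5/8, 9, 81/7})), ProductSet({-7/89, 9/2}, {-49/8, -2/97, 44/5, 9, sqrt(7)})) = Union(ProductSet({-7/89, 9/2}, {-49/8, -2/97, 44/5, 9, sqrt(7)}), ProductSet({2/95, 5/4}, {-49/8, 9, 81/7}))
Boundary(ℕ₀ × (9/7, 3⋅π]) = ℕ₀ × [9/7, 3⋅π]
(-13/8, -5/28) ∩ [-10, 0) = (-13/8, -5/28)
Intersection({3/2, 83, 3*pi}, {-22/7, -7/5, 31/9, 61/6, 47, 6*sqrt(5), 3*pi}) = {3*pi}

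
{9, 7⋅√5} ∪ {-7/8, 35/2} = {-7/8, 9, 35/2, 7⋅√5}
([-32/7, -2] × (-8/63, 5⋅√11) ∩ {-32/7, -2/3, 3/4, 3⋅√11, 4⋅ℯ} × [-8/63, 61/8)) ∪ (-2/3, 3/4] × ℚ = ((-2/3, 3/4] × ℚ) ∪ ({-32/7} × (-8/63, 61/8))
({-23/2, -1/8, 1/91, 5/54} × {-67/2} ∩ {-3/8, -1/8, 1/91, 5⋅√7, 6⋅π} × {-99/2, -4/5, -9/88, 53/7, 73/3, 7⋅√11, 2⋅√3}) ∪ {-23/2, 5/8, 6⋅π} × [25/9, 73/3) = {-23/2, 5/8, 6⋅π} × [25/9, 73/3)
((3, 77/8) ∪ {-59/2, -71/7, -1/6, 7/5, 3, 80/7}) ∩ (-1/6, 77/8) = {7/5} ∪ [3, 77/8)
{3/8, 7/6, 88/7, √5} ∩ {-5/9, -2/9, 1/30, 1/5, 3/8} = {3/8}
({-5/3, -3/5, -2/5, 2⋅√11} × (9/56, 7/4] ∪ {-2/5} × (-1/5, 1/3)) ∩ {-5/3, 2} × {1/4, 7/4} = {-5/3} × {1/4, 7/4}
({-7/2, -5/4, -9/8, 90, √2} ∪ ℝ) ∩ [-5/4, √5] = [-5/4, √5]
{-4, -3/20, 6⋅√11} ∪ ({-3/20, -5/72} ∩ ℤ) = {-4, -3/20, 6⋅√11}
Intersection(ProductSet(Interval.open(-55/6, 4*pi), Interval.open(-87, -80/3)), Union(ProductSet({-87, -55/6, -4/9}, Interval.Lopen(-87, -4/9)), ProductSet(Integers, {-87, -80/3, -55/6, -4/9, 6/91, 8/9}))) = ProductSet({-4/9}, Interval.open(-87, -80/3))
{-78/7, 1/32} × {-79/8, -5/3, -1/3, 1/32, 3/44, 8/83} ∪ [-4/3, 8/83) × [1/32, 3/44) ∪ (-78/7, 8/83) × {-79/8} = ((-78/7, 8/83) × {-79/8}) ∪ ({-78/7, 1/32} × {-79/8, -5/3, -1/3, 1/32, 3/44, 8/83}) ∪ ([-4/3, 8/83) × [1/32, 3/44))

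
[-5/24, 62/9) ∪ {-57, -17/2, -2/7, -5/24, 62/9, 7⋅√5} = {-57, -17/2, -2/7, 7⋅√5} ∪ [-5/24, 62/9]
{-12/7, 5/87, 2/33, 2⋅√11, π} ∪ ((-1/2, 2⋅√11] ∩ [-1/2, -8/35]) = {-12/7, 5/87, 2/33, 2⋅√11, π} ∪ (-1/2, -8/35]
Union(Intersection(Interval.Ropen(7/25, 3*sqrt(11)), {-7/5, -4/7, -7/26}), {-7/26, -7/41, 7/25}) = {-7/26, -7/41, 7/25}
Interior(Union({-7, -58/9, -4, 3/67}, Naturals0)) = EmptySet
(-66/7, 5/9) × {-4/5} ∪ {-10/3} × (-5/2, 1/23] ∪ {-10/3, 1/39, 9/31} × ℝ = ({-10/3, 1/39, 9/31} × ℝ) ∪ ((-66/7, 5/9) × {-4/5})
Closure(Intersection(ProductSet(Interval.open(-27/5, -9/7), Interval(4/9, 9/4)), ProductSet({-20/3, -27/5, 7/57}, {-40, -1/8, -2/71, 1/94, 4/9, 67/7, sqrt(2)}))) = EmptySet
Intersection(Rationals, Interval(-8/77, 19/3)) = Intersection(Interval(-8/77, 19/3), Rationals)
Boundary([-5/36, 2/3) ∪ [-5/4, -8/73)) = {-5/4, 2/3}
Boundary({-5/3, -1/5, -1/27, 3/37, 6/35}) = {-5/3, -1/5, -1/27, 3/37, 6/35}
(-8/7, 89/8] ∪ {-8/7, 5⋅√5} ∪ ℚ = ℚ ∪ [-8/7, 89/8] ∪ {5⋅√5}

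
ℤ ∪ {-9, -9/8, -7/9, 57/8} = ℤ ∪ {-9/8, -7/9, 57/8}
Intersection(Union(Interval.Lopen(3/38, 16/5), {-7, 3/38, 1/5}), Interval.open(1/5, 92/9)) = Interval.Lopen(1/5, 16/5)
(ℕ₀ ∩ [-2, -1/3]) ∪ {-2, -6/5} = {-2, -6/5}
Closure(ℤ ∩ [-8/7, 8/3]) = {-1, 0, 1, 2}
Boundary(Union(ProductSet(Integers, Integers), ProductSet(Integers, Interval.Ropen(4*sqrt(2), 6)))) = ProductSet(Integers, Union(Integers, Interval(4*sqrt(2), 6)))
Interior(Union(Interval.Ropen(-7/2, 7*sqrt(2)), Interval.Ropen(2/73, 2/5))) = Interval.open(-7/2, 7*sqrt(2))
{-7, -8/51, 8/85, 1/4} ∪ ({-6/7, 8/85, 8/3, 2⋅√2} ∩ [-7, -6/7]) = {-7, -6/7, -8/51, 8/85, 1/4}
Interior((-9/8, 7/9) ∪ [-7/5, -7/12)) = (-7/5, 7/9)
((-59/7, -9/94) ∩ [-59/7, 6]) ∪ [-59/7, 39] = [-59/7, 39]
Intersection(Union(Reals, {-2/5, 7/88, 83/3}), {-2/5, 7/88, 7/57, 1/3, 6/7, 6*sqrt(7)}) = {-2/5, 7/88, 7/57, 1/3, 6/7, 6*sqrt(7)}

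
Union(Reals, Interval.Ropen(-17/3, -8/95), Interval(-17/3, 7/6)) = Interval(-oo, oo)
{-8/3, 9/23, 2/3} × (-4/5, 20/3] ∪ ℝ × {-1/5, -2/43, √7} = (ℝ × {-1/5, -2/43, √7}) ∪ ({-8/3, 9/23, 2/3} × (-4/5, 20/3])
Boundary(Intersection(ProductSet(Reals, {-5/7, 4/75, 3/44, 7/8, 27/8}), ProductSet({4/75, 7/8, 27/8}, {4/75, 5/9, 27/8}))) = ProductSet({4/75, 7/8, 27/8}, {4/75, 27/8})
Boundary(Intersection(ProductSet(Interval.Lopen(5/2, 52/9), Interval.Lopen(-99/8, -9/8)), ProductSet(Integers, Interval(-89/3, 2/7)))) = ProductSet(Range(3, 6, 1), Interval(-99/8, -9/8))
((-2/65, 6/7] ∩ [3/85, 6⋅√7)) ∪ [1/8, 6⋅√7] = [3/85, 6⋅√7]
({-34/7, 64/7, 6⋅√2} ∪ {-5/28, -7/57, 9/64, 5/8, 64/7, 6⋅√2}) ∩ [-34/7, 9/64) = {-34/7, -5/28, -7/57}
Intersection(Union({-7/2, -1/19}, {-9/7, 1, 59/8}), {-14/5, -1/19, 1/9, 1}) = {-1/19, 1}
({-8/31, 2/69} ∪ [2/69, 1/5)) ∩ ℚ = {-8/31} ∪ (ℚ ∩ [2/69, 1/5))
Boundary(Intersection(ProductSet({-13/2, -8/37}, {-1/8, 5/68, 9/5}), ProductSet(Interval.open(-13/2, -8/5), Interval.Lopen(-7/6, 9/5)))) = EmptySet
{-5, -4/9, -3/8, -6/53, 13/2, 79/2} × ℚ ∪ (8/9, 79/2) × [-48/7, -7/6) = ({-5, -4/9, -3/8, -6/53, 13/2, 79/2} × ℚ) ∪ ((8/9, 79/2) × [-48/7, -7/6))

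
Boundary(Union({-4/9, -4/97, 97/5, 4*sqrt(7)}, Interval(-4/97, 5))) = {-4/9, -4/97, 5, 97/5, 4*sqrt(7)}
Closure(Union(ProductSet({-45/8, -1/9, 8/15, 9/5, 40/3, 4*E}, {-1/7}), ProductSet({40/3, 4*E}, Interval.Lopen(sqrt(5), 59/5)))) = Union(ProductSet({40/3, 4*E}, Interval(sqrt(5), 59/5)), ProductSet({-45/8, -1/9, 8/15, 9/5, 40/3, 4*E}, {-1/7}))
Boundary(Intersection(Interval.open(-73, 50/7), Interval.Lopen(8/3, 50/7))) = {8/3, 50/7}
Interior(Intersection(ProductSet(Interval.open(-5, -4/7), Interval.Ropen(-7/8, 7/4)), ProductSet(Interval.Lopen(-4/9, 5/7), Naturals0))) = EmptySet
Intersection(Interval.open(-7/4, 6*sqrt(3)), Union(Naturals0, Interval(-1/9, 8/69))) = Union(Interval(-1/9, 8/69), Range(0, 11, 1))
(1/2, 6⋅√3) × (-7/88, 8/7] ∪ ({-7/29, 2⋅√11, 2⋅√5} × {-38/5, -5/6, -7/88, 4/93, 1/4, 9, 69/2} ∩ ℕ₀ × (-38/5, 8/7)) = (1/2, 6⋅√3) × (-7/88, 8/7]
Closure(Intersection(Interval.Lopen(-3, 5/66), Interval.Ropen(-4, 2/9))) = Interval(-3, 5/66)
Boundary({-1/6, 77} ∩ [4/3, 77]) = {77}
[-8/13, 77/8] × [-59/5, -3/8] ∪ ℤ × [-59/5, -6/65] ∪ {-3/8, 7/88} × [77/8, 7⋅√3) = (ℤ × [-59/5, -6/65]) ∪ ([-8/13, 77/8] × [-59/5, -3/8]) ∪ ({-3/8, 7/88} × [77/8, 7⋅√3))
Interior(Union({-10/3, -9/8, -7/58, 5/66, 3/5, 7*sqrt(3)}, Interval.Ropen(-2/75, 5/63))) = Interval.open(-2/75, 5/63)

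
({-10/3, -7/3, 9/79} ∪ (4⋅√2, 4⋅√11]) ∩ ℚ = {-10/3, -7/3, 9/79} ∪ (ℚ ∩ (4⋅√2, 4⋅√11])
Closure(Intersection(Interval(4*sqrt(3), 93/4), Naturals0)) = Range(7, 24, 1)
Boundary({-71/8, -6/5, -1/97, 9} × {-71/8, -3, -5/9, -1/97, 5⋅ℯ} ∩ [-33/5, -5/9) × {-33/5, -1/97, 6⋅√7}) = {-6/5} × {-1/97}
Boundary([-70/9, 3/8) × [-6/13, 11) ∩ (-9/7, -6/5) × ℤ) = [-9/7, -6/5] × {0, 1, …, 10}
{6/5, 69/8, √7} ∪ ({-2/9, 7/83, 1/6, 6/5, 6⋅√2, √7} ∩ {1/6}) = {1/6, 6/5, 69/8, √7}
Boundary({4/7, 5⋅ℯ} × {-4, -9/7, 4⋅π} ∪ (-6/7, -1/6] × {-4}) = ([-6/7, -1/6] × {-4}) ∪ ({4/7, 5⋅ℯ} × {-4, -9/7, 4⋅π})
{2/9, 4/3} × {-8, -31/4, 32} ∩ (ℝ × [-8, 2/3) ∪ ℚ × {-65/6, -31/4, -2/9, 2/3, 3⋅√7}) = {2/9, 4/3} × {-8, -31/4}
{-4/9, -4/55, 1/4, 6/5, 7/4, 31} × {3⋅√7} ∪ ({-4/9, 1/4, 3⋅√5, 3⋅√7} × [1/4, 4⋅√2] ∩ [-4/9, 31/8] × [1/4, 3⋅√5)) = ({-4/9, 1/4} × [1/4, 4⋅√2]) ∪ ({-4/9, -4/55, 1/4, 6/5, 7/4, 31} × {3⋅√7})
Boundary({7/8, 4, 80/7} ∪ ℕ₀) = ℕ₀ ∪ {7/8, 80/7}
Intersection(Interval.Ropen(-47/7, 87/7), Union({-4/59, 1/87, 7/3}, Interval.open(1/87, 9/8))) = Union({-4/59, 7/3}, Interval.Ropen(1/87, 9/8))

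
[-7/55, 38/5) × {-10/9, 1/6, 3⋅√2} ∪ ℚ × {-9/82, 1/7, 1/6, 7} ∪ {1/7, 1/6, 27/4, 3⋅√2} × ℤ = (ℚ × {-9/82, 1/7, 1/6, 7}) ∪ ({1/7, 1/6, 27/4, 3⋅√2} × ℤ) ∪ ([-7/55, 38/5) × {-10/9, 1/6, 3⋅√2})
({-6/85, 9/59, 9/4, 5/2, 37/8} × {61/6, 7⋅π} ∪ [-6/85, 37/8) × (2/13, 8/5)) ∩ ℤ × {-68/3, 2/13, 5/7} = {0, 1, …, 4} × {5/7}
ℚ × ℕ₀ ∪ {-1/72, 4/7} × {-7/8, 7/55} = (ℚ × ℕ₀) ∪ ({-1/72, 4/7} × {-7/8, 7/55})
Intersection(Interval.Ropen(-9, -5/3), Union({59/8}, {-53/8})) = {-53/8}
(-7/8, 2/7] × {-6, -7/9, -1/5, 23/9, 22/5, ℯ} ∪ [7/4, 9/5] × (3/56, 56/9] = ([7/4, 9/5] × (3/56, 56/9]) ∪ ((-7/8, 2/7] × {-6, -7/9, -1/5, 23/9, 22/5, ℯ})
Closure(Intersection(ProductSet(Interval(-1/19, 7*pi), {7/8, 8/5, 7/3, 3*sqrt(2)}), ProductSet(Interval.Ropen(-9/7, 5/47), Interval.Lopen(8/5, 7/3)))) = ProductSet(Interval(-1/19, 5/47), {7/3})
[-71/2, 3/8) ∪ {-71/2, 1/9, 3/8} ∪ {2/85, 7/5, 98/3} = [-71/2, 3/8] ∪ {7/5, 98/3}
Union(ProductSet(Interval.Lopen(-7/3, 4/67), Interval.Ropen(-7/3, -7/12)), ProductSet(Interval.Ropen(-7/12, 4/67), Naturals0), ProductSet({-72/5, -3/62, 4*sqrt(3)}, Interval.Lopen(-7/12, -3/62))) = Union(ProductSet({-72/5, -3/62, 4*sqrt(3)}, Interval.Lopen(-7/12, -3/62)), ProductSet(Interval.Lopen(-7/3, 4/67), Interval.Ropen(-7/3, -7/12)), ProductSet(Interval.Ropen(-7/12, 4/67), Naturals0))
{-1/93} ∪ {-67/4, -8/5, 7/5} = {-67/4, -8/5, -1/93, 7/5}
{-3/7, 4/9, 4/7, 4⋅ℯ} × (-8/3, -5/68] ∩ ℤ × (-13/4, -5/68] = ∅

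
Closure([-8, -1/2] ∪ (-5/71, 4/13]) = [-8, -1/2] ∪ [-5/71, 4/13]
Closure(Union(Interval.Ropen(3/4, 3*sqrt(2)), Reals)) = Interval(-oo, oo)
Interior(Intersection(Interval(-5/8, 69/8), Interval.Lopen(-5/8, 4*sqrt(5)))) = Interval.open(-5/8, 69/8)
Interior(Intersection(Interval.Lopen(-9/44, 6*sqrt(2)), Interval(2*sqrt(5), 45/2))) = Interval.open(2*sqrt(5), 6*sqrt(2))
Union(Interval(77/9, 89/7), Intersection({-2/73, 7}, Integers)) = Union({7}, Interval(77/9, 89/7))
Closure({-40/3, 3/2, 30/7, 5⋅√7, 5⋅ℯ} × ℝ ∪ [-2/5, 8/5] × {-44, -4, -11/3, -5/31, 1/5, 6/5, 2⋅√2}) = ({-40/3, 3/2, 30/7, 5⋅√7, 5⋅ℯ} × ℝ) ∪ ([-2/5, 8/5] × {-44, -4, -11/3, -5/31, 1/5, 6/5, 2⋅√2})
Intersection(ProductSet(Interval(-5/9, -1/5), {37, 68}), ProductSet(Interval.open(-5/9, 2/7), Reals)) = ProductSet(Interval.Lopen(-5/9, -1/5), {37, 68})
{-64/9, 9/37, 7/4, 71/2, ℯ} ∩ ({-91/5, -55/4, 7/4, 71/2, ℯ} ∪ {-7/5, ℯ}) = {7/4, 71/2, ℯ}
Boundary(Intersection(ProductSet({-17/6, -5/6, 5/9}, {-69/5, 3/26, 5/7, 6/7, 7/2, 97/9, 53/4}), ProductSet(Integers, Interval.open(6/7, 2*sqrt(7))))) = EmptySet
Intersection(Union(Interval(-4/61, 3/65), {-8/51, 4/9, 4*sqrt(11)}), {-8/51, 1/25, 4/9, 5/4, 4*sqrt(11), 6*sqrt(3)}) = {-8/51, 1/25, 4/9, 4*sqrt(11)}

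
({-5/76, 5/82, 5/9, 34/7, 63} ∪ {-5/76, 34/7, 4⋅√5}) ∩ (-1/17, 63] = {5/82, 5/9, 34/7, 63, 4⋅√5}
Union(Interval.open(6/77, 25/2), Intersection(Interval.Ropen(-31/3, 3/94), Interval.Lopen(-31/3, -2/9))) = Union(Interval.Lopen(-31/3, -2/9), Interval.open(6/77, 25/2))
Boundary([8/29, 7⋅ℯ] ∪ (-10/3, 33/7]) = {-10/3, 7⋅ℯ}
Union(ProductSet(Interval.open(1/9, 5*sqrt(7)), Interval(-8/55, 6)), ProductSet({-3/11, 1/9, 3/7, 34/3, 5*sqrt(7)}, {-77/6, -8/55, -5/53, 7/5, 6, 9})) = Union(ProductSet({-3/11, 1/9, 3/7, 34/3, 5*sqrt(7)}, {-77/6, -8/55, -5/53, 7/5, 6, 9}), ProductSet(Interval.open(1/9, 5*sqrt(7)), Interval(-8/55, 6)))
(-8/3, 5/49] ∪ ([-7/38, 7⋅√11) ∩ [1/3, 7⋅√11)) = (-8/3, 5/49] ∪ [1/3, 7⋅√11)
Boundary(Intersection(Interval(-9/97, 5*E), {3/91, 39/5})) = {3/91, 39/5}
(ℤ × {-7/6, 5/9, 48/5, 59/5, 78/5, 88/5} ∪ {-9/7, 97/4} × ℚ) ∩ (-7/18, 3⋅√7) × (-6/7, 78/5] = {0, 1, …, 7} × {5/9, 48/5, 59/5, 78/5}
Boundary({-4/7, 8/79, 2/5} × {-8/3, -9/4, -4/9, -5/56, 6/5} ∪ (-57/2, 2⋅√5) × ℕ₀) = ({-4/7, 8/79, 2/5} × {-8/3, -9/4, -4/9, -5/56, 6/5}) ∪ ([-57/2, 2⋅√5] × ℕ₀)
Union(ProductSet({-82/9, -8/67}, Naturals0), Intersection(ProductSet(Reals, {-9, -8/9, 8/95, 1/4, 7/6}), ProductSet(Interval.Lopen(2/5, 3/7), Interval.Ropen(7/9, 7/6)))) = ProductSet({-82/9, -8/67}, Naturals0)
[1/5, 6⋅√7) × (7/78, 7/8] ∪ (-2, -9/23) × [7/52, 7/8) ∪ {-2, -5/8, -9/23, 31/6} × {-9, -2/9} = ({-2, -5/8, -9/23, 31/6} × {-9, -2/9}) ∪ ((-2, -9/23) × [7/52, 7/8)) ∪ ([1/5, 6⋅√7) × (7/78, 7/8])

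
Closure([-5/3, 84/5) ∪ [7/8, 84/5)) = [-5/3, 84/5]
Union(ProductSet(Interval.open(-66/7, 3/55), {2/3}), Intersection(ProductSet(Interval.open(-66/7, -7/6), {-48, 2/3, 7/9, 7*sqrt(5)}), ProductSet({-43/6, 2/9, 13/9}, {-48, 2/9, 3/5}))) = Union(ProductSet({-43/6}, {-48}), ProductSet(Interval.open(-66/7, 3/55), {2/3}))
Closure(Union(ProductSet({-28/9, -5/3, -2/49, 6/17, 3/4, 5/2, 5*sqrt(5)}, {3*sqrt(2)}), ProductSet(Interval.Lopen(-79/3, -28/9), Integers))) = Union(ProductSet({-28/9, -5/3, -2/49, 6/17, 3/4, 5/2, 5*sqrt(5)}, {3*sqrt(2)}), ProductSet(Interval(-79/3, -28/9), Integers))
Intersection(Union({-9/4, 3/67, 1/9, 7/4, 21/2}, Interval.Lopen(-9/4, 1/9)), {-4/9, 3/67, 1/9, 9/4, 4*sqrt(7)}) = {-4/9, 3/67, 1/9}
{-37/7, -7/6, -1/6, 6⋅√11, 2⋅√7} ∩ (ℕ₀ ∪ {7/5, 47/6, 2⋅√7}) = {2⋅√7}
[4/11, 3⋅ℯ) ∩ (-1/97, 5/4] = [4/11, 5/4]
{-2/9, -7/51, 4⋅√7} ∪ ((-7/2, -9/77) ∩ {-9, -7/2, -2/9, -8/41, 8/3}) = {-2/9, -8/41, -7/51, 4⋅√7}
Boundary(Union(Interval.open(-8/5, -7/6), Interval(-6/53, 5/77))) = {-8/5, -7/6, -6/53, 5/77}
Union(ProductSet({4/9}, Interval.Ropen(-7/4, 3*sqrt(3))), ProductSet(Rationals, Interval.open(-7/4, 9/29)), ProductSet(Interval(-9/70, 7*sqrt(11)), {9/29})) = Union(ProductSet({4/9}, Interval.Ropen(-7/4, 3*sqrt(3))), ProductSet(Interval(-9/70, 7*sqrt(11)), {9/29}), ProductSet(Rationals, Interval.open(-7/4, 9/29)))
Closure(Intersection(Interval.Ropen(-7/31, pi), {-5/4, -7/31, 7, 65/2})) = {-7/31}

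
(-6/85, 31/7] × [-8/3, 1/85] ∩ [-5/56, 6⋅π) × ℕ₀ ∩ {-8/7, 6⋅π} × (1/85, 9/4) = ∅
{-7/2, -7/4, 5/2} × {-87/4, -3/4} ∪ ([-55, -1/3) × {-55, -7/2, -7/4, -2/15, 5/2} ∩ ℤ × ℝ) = ({-7/2, -7/4, 5/2} × {-87/4, -3/4}) ∪ ({-55, -54, …, -1} × {-55, -7/2, -7/4, -2/15, 5/2})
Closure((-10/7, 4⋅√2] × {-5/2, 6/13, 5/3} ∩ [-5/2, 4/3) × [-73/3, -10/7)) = [-10/7, 4/3] × {-5/2}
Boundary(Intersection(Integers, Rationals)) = Integers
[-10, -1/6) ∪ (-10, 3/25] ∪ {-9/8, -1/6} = [-10, 3/25]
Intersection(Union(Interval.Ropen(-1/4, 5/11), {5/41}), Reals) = Interval.Ropen(-1/4, 5/11)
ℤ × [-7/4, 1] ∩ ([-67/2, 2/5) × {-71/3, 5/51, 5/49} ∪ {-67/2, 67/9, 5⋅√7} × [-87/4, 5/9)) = {-33, -32, …, 0} × {5/51, 5/49}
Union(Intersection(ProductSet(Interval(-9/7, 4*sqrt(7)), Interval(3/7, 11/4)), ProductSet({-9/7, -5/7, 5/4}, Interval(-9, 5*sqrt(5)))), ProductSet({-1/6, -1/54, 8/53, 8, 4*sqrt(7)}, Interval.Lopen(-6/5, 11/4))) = Union(ProductSet({-9/7, -5/7, 5/4}, Interval(3/7, 11/4)), ProductSet({-1/6, -1/54, 8/53, 8, 4*sqrt(7)}, Interval.Lopen(-6/5, 11/4)))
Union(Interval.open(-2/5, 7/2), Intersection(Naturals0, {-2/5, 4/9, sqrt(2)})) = Interval.open(-2/5, 7/2)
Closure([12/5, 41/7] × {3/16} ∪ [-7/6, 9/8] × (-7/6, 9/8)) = ([12/5, 41/7] × {3/16}) ∪ ([-7/6, 9/8] × [-7/6, 9/8])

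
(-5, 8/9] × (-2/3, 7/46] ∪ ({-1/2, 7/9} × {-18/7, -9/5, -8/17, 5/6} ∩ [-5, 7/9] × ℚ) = ({-1/2, 7/9} × {-18/7, -9/5, -8/17, 5/6}) ∪ ((-5, 8/9] × (-2/3, 7/46])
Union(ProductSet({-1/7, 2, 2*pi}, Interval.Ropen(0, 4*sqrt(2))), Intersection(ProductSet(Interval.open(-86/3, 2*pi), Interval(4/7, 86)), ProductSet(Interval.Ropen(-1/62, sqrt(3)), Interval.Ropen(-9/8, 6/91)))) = ProductSet({-1/7, 2, 2*pi}, Interval.Ropen(0, 4*sqrt(2)))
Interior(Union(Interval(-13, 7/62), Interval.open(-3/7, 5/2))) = Interval.open(-13, 5/2)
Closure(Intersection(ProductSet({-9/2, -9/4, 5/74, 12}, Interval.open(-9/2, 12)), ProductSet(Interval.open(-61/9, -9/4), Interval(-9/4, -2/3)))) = ProductSet({-9/2}, Interval(-9/4, -2/3))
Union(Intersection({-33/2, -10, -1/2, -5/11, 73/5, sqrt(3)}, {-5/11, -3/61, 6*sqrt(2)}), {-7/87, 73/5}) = {-5/11, -7/87, 73/5}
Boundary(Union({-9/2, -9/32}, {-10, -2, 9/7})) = {-10, -9/2, -2, -9/32, 9/7}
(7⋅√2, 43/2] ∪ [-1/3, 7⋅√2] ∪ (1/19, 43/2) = [-1/3, 43/2]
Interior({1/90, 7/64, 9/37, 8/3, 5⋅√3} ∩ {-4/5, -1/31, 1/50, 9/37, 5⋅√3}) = ∅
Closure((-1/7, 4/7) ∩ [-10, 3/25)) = [-1/7, 3/25]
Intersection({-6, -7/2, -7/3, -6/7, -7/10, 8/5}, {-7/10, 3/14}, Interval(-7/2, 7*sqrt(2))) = {-7/10}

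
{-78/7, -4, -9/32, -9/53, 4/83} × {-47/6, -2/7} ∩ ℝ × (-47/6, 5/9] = {-78/7, -4, -9/32, -9/53, 4/83} × {-2/7}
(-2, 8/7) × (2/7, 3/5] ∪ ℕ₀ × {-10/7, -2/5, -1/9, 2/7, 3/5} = (ℕ₀ × {-10/7, -2/5, -1/9, 2/7, 3/5}) ∪ ((-2, 8/7) × (2/7, 3/5])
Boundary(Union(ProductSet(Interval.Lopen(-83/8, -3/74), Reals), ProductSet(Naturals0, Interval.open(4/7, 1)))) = Union(ProductSet(Complement(Naturals0, Interval.open(-83/8, -3/74)), Interval(4/7, 1)), ProductSet({-83/8, -3/74}, Reals))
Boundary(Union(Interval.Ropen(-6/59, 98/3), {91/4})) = {-6/59, 98/3}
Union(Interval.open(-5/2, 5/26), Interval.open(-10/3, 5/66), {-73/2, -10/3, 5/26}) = Union({-73/2}, Interval(-10/3, 5/26))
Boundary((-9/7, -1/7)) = {-9/7, -1/7}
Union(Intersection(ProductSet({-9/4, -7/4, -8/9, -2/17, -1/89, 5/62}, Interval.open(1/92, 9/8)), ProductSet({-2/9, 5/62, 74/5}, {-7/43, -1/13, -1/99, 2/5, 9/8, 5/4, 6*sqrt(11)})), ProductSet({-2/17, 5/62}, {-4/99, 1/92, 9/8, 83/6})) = Union(ProductSet({5/62}, {2/5}), ProductSet({-2/17, 5/62}, {-4/99, 1/92, 9/8, 83/6}))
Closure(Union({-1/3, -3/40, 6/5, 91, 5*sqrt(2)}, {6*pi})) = {-1/3, -3/40, 6/5, 91, 5*sqrt(2), 6*pi}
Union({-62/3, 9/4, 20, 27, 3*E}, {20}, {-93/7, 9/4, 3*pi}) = {-62/3, -93/7, 9/4, 20, 27, 3*E, 3*pi}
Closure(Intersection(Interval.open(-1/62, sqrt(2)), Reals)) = Interval(-1/62, sqrt(2))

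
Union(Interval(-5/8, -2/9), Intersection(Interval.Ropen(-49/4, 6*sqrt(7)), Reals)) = Interval.Ropen(-49/4, 6*sqrt(7))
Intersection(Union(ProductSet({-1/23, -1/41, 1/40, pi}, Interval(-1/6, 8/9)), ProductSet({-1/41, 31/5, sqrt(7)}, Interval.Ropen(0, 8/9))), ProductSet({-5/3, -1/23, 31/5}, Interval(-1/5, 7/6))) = Union(ProductSet({-1/23}, Interval(-1/6, 8/9)), ProductSet({31/5}, Interval.Ropen(0, 8/9)))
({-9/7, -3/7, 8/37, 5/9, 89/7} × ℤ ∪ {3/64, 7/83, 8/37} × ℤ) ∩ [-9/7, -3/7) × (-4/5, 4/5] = {-9/7} × {0}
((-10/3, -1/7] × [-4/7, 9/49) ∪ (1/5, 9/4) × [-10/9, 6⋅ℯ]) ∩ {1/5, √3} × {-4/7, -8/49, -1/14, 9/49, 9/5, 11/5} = {√3} × {-4/7, -8/49, -1/14, 9/49, 9/5, 11/5}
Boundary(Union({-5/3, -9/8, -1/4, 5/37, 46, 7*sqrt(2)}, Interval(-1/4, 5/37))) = {-5/3, -9/8, -1/4, 5/37, 46, 7*sqrt(2)}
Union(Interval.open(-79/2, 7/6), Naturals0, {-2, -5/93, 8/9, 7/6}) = Union(Interval.Lopen(-79/2, 7/6), Naturals0)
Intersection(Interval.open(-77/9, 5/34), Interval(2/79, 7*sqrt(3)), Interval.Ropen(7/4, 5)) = EmptySet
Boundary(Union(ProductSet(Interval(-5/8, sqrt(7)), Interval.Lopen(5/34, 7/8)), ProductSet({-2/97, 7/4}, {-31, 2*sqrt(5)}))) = Union(ProductSet({-5/8, sqrt(7)}, Interval(5/34, 7/8)), ProductSet({-2/97, 7/4}, {-31, 2*sqrt(5)}), ProductSet(Interval(-5/8, sqrt(7)), {5/34, 7/8}))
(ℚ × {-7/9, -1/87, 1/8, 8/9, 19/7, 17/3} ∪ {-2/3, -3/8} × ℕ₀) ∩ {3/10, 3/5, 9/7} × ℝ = {3/10, 3/5, 9/7} × {-7/9, -1/87, 1/8, 8/9, 19/7, 17/3}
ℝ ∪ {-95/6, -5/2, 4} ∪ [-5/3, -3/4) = (-∞, ∞)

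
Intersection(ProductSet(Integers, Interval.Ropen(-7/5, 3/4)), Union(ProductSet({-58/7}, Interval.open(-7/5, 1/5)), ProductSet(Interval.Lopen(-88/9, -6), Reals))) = ProductSet(Range(-9, -5, 1), Interval.Ropen(-7/5, 3/4))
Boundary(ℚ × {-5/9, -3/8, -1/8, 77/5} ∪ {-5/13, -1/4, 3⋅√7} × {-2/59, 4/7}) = (ℝ × {-5/9, -3/8, -1/8, 77/5}) ∪ ({-5/13, -1/4, 3⋅√7} × {-2/59, 4/7})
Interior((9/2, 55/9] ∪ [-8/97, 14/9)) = (-8/97, 14/9) ∪ (9/2, 55/9)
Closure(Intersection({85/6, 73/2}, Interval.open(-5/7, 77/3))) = {85/6}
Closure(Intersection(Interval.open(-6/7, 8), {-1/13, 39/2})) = {-1/13}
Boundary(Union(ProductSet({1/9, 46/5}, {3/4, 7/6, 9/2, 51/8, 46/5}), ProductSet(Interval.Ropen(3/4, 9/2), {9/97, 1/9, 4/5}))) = Union(ProductSet({1/9, 46/5}, {3/4, 7/6, 9/2, 51/8, 46/5}), ProductSet(Interval(3/4, 9/2), {9/97, 1/9, 4/5}))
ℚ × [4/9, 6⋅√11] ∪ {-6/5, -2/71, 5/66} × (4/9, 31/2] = ℚ × [4/9, 6⋅√11]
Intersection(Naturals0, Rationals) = Naturals0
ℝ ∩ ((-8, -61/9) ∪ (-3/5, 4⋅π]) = (-8, -61/9) ∪ (-3/5, 4⋅π]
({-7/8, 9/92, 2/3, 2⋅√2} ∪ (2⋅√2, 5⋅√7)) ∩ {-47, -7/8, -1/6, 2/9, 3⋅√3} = {-7/8, 3⋅√3}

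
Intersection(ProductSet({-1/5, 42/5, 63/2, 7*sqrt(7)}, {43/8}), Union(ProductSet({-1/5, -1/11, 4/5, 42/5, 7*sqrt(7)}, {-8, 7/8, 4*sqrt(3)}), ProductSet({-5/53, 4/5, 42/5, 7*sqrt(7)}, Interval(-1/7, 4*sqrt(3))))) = ProductSet({42/5, 7*sqrt(7)}, {43/8})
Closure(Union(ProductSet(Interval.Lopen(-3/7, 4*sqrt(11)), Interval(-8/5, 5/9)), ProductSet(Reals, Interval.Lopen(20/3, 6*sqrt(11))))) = Union(ProductSet(Interval(-3/7, 4*sqrt(11)), Interval(-8/5, 5/9)), ProductSet(Reals, Interval(20/3, 6*sqrt(11))))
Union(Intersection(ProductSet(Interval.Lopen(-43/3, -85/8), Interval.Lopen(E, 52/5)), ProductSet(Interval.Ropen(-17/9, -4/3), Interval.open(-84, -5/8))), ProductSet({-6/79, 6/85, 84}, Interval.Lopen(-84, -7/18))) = ProductSet({-6/79, 6/85, 84}, Interval.Lopen(-84, -7/18))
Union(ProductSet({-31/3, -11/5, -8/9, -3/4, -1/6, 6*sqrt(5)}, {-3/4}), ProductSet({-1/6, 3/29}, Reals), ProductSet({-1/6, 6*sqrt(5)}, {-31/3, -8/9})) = Union(ProductSet({-1/6, 3/29}, Reals), ProductSet({-1/6, 6*sqrt(5)}, {-31/3, -8/9}), ProductSet({-31/3, -11/5, -8/9, -3/4, -1/6, 6*sqrt(5)}, {-3/4}))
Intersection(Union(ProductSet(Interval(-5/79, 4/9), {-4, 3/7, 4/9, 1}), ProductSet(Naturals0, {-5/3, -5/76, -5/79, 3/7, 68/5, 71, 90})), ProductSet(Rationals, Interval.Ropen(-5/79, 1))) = Union(ProductSet(Intersection(Interval(-5/79, 4/9), Rationals), {3/7, 4/9}), ProductSet(Naturals0, {-5/79, 3/7}))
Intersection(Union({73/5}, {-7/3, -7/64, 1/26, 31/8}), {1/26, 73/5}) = {1/26, 73/5}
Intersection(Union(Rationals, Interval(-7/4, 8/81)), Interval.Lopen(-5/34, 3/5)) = Union(Intersection(Interval.Lopen(-5/34, 3/5), Rationals), Interval.Lopen(-5/34, 8/81))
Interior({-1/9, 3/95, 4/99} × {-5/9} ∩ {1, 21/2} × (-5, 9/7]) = ∅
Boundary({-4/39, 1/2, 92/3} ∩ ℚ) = {-4/39, 1/2, 92/3}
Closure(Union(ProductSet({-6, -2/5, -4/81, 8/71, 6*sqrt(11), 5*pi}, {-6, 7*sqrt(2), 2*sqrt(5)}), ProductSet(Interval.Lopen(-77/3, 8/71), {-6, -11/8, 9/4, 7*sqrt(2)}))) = Union(ProductSet({-6, -2/5, -4/81, 8/71, 6*sqrt(11), 5*pi}, {-6, 7*sqrt(2), 2*sqrt(5)}), ProductSet(Interval(-77/3, 8/71), {-6, -11/8, 9/4, 7*sqrt(2)}))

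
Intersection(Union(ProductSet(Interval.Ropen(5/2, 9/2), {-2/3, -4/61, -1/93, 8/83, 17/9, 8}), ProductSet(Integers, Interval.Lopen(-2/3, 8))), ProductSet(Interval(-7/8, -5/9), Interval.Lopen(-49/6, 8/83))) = EmptySet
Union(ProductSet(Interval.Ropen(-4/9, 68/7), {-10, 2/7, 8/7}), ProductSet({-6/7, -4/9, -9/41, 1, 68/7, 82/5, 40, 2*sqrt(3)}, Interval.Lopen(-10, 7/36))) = Union(ProductSet({-6/7, -4/9, -9/41, 1, 68/7, 82/5, 40, 2*sqrt(3)}, Interval.Lopen(-10, 7/36)), ProductSet(Interval.Ropen(-4/9, 68/7), {-10, 2/7, 8/7}))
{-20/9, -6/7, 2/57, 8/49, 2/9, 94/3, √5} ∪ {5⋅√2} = {-20/9, -6/7, 2/57, 8/49, 2/9, 94/3, 5⋅√2, √5}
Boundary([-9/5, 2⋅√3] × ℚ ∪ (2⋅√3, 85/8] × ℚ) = [-9/5, 85/8] × ℝ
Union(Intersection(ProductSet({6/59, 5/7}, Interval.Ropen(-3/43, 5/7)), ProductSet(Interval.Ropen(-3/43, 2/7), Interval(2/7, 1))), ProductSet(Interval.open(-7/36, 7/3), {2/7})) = Union(ProductSet({6/59}, Interval.Ropen(2/7, 5/7)), ProductSet(Interval.open(-7/36, 7/3), {2/7}))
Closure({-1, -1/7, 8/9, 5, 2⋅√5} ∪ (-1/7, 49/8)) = {-1} ∪ [-1/7, 49/8]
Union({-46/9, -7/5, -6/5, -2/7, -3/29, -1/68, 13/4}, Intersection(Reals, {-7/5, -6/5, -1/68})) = {-46/9, -7/5, -6/5, -2/7, -3/29, -1/68, 13/4}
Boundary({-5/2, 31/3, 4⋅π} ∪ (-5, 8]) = {-5, 8, 31/3, 4⋅π}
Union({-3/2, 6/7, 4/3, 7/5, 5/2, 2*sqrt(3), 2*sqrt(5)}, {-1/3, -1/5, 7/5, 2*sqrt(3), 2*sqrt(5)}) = {-3/2, -1/3, -1/5, 6/7, 4/3, 7/5, 5/2, 2*sqrt(3), 2*sqrt(5)}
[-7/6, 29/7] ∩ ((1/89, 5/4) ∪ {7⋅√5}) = (1/89, 5/4)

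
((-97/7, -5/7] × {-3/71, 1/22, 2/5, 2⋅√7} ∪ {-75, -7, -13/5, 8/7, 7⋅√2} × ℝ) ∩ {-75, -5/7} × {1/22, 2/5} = {-75, -5/7} × {1/22, 2/5}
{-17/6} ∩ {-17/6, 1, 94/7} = {-17/6}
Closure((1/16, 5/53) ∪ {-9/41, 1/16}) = {-9/41} ∪ [1/16, 5/53]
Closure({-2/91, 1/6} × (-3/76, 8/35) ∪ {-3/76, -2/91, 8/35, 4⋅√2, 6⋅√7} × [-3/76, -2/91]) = ({-2/91, 1/6} × [-3/76, 8/35]) ∪ ({-3/76, -2/91, 8/35, 4⋅√2, 6⋅√7} × [-3/76, -2/91])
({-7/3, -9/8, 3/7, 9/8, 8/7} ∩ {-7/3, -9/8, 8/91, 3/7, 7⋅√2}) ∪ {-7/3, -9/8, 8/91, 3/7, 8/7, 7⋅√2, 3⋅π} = {-7/3, -9/8, 8/91, 3/7, 8/7, 7⋅√2, 3⋅π}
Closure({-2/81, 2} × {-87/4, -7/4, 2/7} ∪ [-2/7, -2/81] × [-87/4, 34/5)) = ({-2/81, 2} × {-87/4, -7/4, 2/7}) ∪ ([-2/7, -2/81] × [-87/4, 34/5])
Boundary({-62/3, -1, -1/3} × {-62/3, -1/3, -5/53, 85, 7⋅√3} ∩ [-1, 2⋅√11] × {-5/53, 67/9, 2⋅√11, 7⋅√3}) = {-1, -1/3} × {-5/53, 7⋅√3}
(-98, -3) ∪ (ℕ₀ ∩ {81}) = (-98, -3) ∪ {81}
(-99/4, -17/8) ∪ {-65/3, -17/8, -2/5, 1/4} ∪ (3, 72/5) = (-99/4, -17/8] ∪ {-2/5, 1/4} ∪ (3, 72/5)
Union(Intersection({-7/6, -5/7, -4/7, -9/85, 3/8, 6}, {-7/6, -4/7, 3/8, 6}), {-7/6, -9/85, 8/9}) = {-7/6, -4/7, -9/85, 3/8, 8/9, 6}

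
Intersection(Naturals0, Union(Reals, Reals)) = Naturals0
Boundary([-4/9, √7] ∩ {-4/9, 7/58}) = {-4/9, 7/58}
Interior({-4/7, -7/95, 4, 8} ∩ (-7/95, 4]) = ∅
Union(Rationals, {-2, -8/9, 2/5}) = Rationals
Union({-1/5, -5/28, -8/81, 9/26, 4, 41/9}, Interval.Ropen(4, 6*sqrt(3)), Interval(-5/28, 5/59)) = Union({-1/5, 9/26}, Interval(-5/28, 5/59), Interval.Ropen(4, 6*sqrt(3)))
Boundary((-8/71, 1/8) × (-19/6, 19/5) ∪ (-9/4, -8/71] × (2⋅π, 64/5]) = ({-8/71, 1/8} × [-19/6, 19/5]) ∪ ([-8/71, 1/8] × {-19/6, 19/5}) ∪ ({-9/4, -8/71} × [2⋅π, 64/5]) ∪ ([-9/4, -8/71] × {64/5, 2⋅π})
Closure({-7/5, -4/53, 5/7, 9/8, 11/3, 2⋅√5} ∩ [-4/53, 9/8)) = {-4/53, 5/7}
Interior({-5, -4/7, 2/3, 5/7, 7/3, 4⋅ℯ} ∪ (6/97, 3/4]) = (6/97, 3/4)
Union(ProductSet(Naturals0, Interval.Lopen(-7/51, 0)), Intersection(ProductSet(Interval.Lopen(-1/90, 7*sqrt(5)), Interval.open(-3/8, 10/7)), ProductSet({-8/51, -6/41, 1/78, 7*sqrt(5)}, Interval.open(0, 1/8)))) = Union(ProductSet({1/78, 7*sqrt(5)}, Interval.open(0, 1/8)), ProductSet(Naturals0, Interval.Lopen(-7/51, 0)))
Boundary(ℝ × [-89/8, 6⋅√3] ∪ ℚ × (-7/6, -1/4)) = ℝ × {-89/8, 6⋅√3}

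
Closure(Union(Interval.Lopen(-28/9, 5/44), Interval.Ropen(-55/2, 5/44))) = Interval(-55/2, 5/44)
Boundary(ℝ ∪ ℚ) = ∅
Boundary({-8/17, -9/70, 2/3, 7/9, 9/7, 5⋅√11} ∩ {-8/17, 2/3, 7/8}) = {-8/17, 2/3}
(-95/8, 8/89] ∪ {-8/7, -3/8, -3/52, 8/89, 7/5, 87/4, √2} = (-95/8, 8/89] ∪ {7/5, 87/4, √2}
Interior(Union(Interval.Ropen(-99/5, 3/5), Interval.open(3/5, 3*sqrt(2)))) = Union(Interval.open(-99/5, 3/5), Interval.open(3/5, 3*sqrt(2)))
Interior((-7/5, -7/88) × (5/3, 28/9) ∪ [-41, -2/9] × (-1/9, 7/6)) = ((-41, -2/9) × (-1/9, 7/6)) ∪ ((-7/5, -7/88) × (5/3, 28/9))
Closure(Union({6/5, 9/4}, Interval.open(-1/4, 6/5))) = Union({9/4}, Interval(-1/4, 6/5))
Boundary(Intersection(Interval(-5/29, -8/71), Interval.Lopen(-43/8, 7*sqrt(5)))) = {-5/29, -8/71}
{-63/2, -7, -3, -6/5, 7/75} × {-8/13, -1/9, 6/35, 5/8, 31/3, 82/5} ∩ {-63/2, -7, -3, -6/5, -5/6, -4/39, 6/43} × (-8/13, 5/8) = {-63/2, -7, -3, -6/5} × {-1/9, 6/35}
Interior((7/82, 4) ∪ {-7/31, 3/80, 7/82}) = (7/82, 4)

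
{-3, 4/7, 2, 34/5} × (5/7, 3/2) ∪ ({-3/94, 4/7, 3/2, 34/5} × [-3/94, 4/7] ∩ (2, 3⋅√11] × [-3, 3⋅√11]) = ({34/5} × [-3/94, 4/7]) ∪ ({-3, 4/7, 2, 34/5} × (5/7, 3/2))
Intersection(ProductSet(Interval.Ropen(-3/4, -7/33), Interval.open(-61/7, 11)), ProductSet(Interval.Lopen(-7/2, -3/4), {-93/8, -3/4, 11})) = ProductSet({-3/4}, {-3/4})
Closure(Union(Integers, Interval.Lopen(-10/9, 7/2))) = Union(Integers, Interval(-10/9, 7/2))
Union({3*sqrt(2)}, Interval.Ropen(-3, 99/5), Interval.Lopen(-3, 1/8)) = Interval.Ropen(-3, 99/5)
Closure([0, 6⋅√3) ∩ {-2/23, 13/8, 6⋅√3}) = {13/8}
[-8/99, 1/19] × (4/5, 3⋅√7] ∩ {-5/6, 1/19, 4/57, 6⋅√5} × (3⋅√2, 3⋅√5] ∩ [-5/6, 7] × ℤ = {1/19} × {5, 6}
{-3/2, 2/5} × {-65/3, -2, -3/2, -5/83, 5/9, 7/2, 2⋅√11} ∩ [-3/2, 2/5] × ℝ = {-3/2, 2/5} × {-65/3, -2, -3/2, -5/83, 5/9, 7/2, 2⋅√11}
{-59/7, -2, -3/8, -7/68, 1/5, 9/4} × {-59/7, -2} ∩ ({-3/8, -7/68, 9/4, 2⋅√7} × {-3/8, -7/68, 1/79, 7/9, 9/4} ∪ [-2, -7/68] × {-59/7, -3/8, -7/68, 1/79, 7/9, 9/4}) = {-2, -3/8, -7/68} × {-59/7}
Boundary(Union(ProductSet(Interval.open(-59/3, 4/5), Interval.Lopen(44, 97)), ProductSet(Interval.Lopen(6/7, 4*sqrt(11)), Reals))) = Union(ProductSet({-59/3, 4/5}, Interval(44, 97)), ProductSet({6/7, 4*sqrt(11)}, Interval(-oo, oo)), ProductSet(Interval(-59/3, 4/5), {44, 97}))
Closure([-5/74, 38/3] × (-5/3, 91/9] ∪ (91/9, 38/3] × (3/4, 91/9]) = [-5/74, 38/3] × [-5/3, 91/9]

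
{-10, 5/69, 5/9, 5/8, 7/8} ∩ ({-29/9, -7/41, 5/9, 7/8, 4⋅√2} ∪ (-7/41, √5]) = {5/69, 5/9, 5/8, 7/8}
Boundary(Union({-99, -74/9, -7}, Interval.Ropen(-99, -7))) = {-99, -7}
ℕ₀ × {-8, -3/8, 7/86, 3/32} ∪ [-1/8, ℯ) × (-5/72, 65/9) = (ℕ₀ × {-8, -3/8, 7/86, 3/32}) ∪ ([-1/8, ℯ) × (-5/72, 65/9))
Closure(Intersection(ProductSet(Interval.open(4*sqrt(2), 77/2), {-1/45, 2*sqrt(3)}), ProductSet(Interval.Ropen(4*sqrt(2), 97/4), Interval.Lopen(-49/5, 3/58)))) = ProductSet(Interval(4*sqrt(2), 97/4), {-1/45})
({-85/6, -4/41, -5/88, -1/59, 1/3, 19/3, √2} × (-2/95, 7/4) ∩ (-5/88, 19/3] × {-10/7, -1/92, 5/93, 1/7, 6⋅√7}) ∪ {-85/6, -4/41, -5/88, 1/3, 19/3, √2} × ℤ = ({-85/6, -4/41, -5/88, 1/3, 19/3, √2} × ℤ) ∪ ({-1/59, 1/3, 19/3, √2} × {-1/92, 5/93, 1/7})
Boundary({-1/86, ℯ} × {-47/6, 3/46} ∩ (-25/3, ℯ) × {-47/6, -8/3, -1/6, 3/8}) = {-1/86} × {-47/6}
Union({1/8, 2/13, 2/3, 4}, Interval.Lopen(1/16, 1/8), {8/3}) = Union({2/13, 2/3, 8/3, 4}, Interval.Lopen(1/16, 1/8))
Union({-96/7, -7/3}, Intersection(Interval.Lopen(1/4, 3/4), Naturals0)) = {-96/7, -7/3}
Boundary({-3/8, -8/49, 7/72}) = {-3/8, -8/49, 7/72}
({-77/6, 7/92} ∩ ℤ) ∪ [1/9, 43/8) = [1/9, 43/8)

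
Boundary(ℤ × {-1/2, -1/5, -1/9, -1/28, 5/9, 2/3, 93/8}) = ℤ × {-1/2, -1/5, -1/9, -1/28, 5/9, 2/3, 93/8}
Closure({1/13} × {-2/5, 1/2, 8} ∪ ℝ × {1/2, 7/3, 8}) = (ℝ × {1/2, 7/3, 8}) ∪ ({1/13} × {-2/5, 1/2, 8})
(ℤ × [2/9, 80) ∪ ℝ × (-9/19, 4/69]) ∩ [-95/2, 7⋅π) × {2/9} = {-47, -46, …, 21} × {2/9}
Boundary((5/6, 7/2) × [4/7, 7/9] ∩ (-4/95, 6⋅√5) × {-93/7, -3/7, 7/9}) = [5/6, 7/2] × {7/9}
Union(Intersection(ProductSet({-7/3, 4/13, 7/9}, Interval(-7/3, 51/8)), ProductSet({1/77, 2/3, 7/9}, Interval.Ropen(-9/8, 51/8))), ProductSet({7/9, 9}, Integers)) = Union(ProductSet({7/9}, Interval.Ropen(-9/8, 51/8)), ProductSet({7/9, 9}, Integers))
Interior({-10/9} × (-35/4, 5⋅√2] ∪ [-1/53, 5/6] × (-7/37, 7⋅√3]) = (-1/53, 5/6) × (-7/37, 7⋅√3)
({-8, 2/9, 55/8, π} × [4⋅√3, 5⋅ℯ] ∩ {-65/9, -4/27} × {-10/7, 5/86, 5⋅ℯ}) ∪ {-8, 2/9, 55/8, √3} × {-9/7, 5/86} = {-8, 2/9, 55/8, √3} × {-9/7, 5/86}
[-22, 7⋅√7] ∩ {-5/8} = {-5/8}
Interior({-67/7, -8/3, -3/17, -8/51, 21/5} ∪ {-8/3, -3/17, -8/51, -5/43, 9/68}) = ∅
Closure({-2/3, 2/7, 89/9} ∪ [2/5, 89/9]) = {-2/3, 2/7} ∪ [2/5, 89/9]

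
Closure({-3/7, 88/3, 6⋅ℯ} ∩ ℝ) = {-3/7, 88/3, 6⋅ℯ}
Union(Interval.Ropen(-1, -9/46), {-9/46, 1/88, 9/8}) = Union({1/88, 9/8}, Interval(-1, -9/46))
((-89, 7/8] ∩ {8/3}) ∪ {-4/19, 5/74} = {-4/19, 5/74}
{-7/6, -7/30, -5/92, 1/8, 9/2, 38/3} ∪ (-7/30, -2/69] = {-7/6, 1/8, 9/2, 38/3} ∪ [-7/30, -2/69]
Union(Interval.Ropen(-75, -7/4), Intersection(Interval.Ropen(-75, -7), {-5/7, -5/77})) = Interval.Ropen(-75, -7/4)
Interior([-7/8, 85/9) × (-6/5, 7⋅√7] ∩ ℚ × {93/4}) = ∅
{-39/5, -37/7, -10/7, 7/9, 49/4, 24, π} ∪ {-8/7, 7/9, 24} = {-39/5, -37/7, -10/7, -8/7, 7/9, 49/4, 24, π}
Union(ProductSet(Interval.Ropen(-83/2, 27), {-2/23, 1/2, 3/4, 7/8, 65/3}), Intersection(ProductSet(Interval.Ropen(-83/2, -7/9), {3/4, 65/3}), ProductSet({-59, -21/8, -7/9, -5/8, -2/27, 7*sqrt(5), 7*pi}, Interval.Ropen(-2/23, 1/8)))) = ProductSet(Interval.Ropen(-83/2, 27), {-2/23, 1/2, 3/4, 7/8, 65/3})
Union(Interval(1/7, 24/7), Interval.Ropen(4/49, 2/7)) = Interval(4/49, 24/7)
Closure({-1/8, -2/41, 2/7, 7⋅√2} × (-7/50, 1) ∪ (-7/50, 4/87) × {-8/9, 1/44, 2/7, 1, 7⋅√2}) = ({-1/8, -2/41, 2/7, 7⋅√2} × [-7/50, 1]) ∪ ([-7/50, 4/87] × {-8/9, 1/44, 2/7, 1, 7⋅√2})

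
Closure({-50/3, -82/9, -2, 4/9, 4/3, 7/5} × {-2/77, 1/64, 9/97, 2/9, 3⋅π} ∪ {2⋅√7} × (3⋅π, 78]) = ({2⋅√7} × [3⋅π, 78]) ∪ ({-50/3, -82/9, -2, 4/9, 4/3, 7/5} × {-2/77, 1/64, 9/97, 2/9, 3⋅π})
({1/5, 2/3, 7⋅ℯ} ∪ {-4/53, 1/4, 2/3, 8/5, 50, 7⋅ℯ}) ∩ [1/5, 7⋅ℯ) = {1/5, 1/4, 2/3, 8/5}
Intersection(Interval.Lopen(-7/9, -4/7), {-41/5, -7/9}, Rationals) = EmptySet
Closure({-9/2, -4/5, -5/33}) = {-9/2, -4/5, -5/33}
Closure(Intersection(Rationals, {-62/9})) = {-62/9}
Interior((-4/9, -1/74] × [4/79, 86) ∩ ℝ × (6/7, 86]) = (-4/9, -1/74) × (6/7, 86)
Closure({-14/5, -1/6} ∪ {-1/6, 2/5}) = {-14/5, -1/6, 2/5}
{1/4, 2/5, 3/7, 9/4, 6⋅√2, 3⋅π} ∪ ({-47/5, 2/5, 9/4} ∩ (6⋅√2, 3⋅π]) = {1/4, 2/5, 3/7, 9/4, 6⋅√2, 3⋅π}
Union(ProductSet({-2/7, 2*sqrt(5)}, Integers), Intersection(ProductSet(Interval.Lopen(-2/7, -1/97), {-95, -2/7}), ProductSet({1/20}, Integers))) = ProductSet({-2/7, 2*sqrt(5)}, Integers)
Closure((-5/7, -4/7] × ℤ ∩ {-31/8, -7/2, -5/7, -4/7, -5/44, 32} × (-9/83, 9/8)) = {-4/7} × {0, 1}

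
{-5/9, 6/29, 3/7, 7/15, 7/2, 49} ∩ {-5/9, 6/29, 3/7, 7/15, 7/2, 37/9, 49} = {-5/9, 6/29, 3/7, 7/15, 7/2, 49}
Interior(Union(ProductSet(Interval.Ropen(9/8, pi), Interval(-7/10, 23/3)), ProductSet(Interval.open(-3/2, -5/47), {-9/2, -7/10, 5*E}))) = ProductSet(Interval.open(9/8, pi), Interval.open(-7/10, 23/3))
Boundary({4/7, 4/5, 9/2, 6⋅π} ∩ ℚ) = {4/7, 4/5, 9/2}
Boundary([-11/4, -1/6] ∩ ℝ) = {-11/4, -1/6}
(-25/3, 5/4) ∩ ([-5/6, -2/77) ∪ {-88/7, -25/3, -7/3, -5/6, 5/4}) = {-7/3} ∪ [-5/6, -2/77)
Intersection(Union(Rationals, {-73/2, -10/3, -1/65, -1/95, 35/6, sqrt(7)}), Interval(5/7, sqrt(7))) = Union({sqrt(7)}, Intersection(Interval(5/7, sqrt(7)), Rationals))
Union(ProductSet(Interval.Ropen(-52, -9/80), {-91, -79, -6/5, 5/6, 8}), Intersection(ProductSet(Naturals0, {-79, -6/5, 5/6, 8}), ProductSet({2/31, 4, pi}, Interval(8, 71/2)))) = Union(ProductSet({4}, {8}), ProductSet(Interval.Ropen(-52, -9/80), {-91, -79, -6/5, 5/6, 8}))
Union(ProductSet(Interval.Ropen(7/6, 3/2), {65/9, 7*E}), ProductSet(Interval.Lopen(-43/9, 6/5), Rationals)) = Union(ProductSet(Interval.Lopen(-43/9, 6/5), Rationals), ProductSet(Interval.Ropen(7/6, 3/2), {65/9, 7*E}))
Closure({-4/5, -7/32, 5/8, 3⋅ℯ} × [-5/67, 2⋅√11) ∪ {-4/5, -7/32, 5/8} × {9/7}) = {-4/5, -7/32, 5/8, 3⋅ℯ} × [-5/67, 2⋅√11]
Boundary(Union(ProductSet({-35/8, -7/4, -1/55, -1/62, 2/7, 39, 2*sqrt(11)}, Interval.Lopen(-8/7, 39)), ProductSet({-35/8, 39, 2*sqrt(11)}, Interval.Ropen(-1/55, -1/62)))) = ProductSet({-35/8, -7/4, -1/55, -1/62, 2/7, 39, 2*sqrt(11)}, Interval(-8/7, 39))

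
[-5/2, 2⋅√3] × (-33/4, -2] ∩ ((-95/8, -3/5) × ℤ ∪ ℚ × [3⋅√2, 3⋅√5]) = [-5/2, -3/5) × {-8, -7, …, -2}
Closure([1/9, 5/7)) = [1/9, 5/7]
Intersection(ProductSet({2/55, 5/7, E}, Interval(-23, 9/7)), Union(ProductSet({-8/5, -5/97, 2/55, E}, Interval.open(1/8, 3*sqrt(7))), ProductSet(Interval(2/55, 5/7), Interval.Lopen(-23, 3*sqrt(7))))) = Union(ProductSet({2/55, 5/7}, Interval.Lopen(-23, 9/7)), ProductSet({2/55, E}, Interval.Lopen(1/8, 9/7)))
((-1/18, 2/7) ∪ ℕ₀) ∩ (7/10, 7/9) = ∅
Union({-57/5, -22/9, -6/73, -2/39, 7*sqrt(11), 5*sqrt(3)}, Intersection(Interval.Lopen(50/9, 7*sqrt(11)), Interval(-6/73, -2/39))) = {-57/5, -22/9, -6/73, -2/39, 7*sqrt(11), 5*sqrt(3)}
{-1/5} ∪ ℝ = ℝ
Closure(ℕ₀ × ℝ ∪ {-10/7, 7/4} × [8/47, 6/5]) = (ℕ₀ × ℝ) ∪ ({-10/7, 7/4} × [8/47, 6/5])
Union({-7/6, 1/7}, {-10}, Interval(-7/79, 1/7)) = Union({-10, -7/6}, Interval(-7/79, 1/7))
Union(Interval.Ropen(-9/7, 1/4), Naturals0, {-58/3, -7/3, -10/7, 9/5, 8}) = Union({-58/3, -7/3, -10/7, 9/5}, Interval.Ropen(-9/7, 1/4), Naturals0)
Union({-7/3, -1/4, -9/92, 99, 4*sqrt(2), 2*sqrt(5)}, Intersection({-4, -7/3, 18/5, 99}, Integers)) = {-4, -7/3, -1/4, -9/92, 99, 4*sqrt(2), 2*sqrt(5)}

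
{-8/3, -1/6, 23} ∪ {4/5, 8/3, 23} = {-8/3, -1/6, 4/5, 8/3, 23}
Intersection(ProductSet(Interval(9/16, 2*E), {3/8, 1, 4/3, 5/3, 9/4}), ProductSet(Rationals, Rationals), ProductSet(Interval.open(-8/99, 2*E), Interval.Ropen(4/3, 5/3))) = ProductSet(Intersection(Interval.Ropen(9/16, 2*E), Rationals), {4/3})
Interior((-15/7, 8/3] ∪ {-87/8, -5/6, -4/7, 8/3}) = (-15/7, 8/3)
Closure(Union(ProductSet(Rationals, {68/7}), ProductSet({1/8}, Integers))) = Union(ProductSet({1/8}, Integers), ProductSet(Reals, {68/7}))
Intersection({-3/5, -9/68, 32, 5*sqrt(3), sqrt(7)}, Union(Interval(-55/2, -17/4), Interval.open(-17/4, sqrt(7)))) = {-3/5, -9/68}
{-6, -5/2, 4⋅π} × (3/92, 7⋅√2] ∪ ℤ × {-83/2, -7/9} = (ℤ × {-83/2, -7/9}) ∪ ({-6, -5/2, 4⋅π} × (3/92, 7⋅√2])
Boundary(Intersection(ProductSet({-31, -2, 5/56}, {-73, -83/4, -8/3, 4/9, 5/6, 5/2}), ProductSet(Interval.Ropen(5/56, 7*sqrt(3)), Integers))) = ProductSet({5/56}, {-73})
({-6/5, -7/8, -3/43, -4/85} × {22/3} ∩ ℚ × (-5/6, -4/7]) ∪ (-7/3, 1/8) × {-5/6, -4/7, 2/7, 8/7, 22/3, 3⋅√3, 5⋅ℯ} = (-7/3, 1/8) × {-5/6, -4/7, 2/7, 8/7, 22/3, 3⋅√3, 5⋅ℯ}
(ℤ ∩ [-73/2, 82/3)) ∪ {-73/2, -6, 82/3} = {-73/2, 82/3} ∪ {-36, -35, …, 27}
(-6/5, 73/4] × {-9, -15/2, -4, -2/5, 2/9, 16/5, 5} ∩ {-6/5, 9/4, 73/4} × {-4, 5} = {9/4, 73/4} × {-4, 5}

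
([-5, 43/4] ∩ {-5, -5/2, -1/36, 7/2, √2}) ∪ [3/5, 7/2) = {-5, -5/2, -1/36} ∪ [3/5, 7/2]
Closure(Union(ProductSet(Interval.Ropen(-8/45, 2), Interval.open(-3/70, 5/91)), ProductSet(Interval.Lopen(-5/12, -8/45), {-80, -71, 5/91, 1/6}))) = Union(ProductSet({-8/45, 2}, Interval(-3/70, 5/91)), ProductSet(Interval(-5/12, -8/45), {-80, -71, 5/91, 1/6}), ProductSet(Interval(-8/45, 2), {-3/70, 5/91}), ProductSet(Interval.Ropen(-8/45, 2), Interval.open(-3/70, 5/91)))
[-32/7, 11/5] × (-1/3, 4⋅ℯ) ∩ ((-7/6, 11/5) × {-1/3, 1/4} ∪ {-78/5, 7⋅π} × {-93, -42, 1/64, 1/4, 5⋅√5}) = (-7/6, 11/5) × {1/4}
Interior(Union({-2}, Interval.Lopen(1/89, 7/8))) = Interval.open(1/89, 7/8)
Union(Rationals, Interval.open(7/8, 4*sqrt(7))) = Union(Interval.Ropen(7/8, 4*sqrt(7)), Rationals)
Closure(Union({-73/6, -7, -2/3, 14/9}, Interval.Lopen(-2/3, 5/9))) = Union({-73/6, -7, 14/9}, Interval(-2/3, 5/9))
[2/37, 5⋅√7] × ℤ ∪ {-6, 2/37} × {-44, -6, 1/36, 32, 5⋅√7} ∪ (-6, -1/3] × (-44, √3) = ([2/37, 5⋅√7] × ℤ) ∪ ((-6, -1/3] × (-44, √3)) ∪ ({-6, 2/37} × {-44, -6, 1/36, 32, 5⋅√7})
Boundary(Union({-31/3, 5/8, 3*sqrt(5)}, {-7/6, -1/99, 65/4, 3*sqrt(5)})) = {-31/3, -7/6, -1/99, 5/8, 65/4, 3*sqrt(5)}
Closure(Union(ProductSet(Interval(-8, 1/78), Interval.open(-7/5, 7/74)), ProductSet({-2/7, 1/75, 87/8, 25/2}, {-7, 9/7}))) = Union(ProductSet({-2/7, 1/75, 87/8, 25/2}, {-7, 9/7}), ProductSet(Interval(-8, 1/78), Interval(-7/5, 7/74)))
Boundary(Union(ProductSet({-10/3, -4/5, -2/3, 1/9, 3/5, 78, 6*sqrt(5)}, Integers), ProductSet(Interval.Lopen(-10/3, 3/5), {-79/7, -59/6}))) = Union(ProductSet({-10/3, -4/5, -2/3, 1/9, 3/5, 78, 6*sqrt(5)}, Integers), ProductSet(Interval(-10/3, 3/5), {-79/7, -59/6}))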